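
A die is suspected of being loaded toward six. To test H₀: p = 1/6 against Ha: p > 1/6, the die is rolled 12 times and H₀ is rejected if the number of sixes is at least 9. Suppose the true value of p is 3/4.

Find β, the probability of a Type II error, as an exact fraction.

Under the alternative p = 3/4, X ~ Binomial(12, 3/4); β is the probability the test does not reject, P(X < 9).
Summing C(12,j)·(3/4)^j·(1/4)^{12-j} for j = 0..8 gives 5892517/16777216.

5892517/16777216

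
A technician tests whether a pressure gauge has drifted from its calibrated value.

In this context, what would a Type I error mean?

A Type I error would mean concluding that the instrument has drifted out of calibration when in fact the instrument is correctly calibrated.

With the conventional null hypothesis that the instrument is correctly calibrated:
A Type I error is rejecting H₀ when H₀ is true.
Here that means pulling the instrument for recalibration when actually the instrument is correctly calibrated.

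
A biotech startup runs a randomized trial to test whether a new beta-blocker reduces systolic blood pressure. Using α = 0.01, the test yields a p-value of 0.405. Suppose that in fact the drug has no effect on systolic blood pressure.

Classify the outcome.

No error — this is a correct decision.

The conventional null hypothesis is that the drug has no effect on systolic blood pressure.
Since p = 0.405 ≥ α = 0.01, H₀ is not rejected.
H₀ is true (actually the drug has no effect on systolic blood pressure).
The decision matches the true state — no error.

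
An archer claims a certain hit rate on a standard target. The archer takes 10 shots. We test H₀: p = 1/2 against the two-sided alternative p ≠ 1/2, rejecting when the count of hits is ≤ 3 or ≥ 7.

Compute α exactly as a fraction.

Under H₀, X ~ Binomial(10, 1/2); α is the probability of landing in either tail, P(X ≤ 3) + P(X ≥ 7).
The two tails are symmetric, so α = 2·(1 + 10 + 45 + 120)/2^10 = 352/1024 = 11/32.

11/32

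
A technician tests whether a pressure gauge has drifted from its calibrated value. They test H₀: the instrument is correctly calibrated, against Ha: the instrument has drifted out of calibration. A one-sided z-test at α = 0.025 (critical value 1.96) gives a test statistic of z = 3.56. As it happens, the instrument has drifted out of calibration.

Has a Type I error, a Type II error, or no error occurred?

Since z = 3.56 > z* = 1.96, H₀ is rejected.
H₀ is false (actually the instrument has drifted out of calibration).
The decision matches the true state — no error.

Neither — the decision is correct.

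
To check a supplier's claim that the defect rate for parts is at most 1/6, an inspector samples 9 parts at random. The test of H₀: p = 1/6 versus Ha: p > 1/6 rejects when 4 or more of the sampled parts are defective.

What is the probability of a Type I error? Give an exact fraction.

241973/5038848

Under H₀, S ~ Binomial(9, 1/6); the Type I error rate is P(S ≥ 4).
Computing the lower-tail complement: 1 − 4796875/5038848 = 241973/5038848.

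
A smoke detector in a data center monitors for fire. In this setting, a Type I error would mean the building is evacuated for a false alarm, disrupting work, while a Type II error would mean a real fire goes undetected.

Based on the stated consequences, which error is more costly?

Type II error

The Type II consequence (a real fire goes undetected) is more severe than the Type I consequence (the building is evacuated for a false alarm, disrupting work).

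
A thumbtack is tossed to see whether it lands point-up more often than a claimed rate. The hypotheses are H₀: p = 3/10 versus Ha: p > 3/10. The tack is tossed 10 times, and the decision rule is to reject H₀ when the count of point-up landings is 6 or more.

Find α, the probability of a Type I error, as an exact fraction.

The Type I error probability is α = P(S ≥ 6) computed under H₀, where S ~ Binomial(10, 3/10).
Summing C(10,j)(3/10)^j(7/10)^{10−j} for j = 6,…,10 gives 236744937/5000000000.

236744937/5000000000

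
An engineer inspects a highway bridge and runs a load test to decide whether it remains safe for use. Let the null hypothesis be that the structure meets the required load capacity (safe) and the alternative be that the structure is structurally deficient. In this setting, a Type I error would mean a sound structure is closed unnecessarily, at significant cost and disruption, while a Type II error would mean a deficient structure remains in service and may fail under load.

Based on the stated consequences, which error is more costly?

The Type II consequence (a deficient structure remains in service and may fail under load) is more severe than the Type I consequence (a sound structure is closed unnecessarily, at significant cost and disruption).

Type II error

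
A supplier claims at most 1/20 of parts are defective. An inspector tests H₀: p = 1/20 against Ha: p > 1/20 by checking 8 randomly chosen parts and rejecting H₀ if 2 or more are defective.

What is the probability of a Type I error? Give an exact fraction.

1465463047/25600000000

Under H₀, K ~ Binomial(8, 1/20); the Type I error rate is P(K ≥ 2).
Via the complement, α = 1 − Σ_{j=0}^{1} C(8,j)(1/20)^j(19/20)^{8-j} = 1465463047/25600000000.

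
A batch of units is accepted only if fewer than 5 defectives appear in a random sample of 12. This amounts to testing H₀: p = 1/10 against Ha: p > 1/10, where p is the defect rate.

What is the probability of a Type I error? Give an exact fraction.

Under H₀, S ~ Binomial(12, 1/10); the Type I error rate is P(S ≥ 5).
Computing the lower-tail complement: 1 − 99567065673/100000000000 = 432934327/100000000000.

432934327/100000000000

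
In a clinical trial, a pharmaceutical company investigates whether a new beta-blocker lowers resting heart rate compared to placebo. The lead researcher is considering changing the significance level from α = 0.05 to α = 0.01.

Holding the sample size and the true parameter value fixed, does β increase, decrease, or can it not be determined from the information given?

It increases.

Lowering α raises the bar for rejection; under Ha, the test now fails to reject on outcomes it previously would have rejected.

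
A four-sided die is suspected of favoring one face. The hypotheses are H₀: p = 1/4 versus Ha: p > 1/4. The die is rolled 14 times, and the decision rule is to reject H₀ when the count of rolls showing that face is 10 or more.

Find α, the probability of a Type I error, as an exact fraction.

91771/268435456

α = P(reject H₀ | H₀ true) = P(S ≥ 10 | p = 1/4), with S ~ Binomial(14, 1/4).
Summing C(14,j)(1/4)^j(3/4)^{14−j} for j = 10,…,14 gives 91771/268435456.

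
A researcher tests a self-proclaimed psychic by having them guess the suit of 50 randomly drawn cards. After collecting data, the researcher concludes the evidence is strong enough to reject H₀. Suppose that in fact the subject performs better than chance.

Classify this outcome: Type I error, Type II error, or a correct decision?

No error (correct decision).

The conventional null hypothesis here is that the subject is guessing at random (p = 1/4).
The test rejected a false H₀ — the decision matches the true state.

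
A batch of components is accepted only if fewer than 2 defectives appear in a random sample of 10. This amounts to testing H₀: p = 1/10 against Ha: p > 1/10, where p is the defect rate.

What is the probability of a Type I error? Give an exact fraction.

The significance level is the probability, assuming p = 1/10, of seeing 2 or more defectives in 10 draws.
Computing the lower-tail complement: 1 − 7360989291/10000000000 = 2639010709/10000000000.

2639010709/10000000000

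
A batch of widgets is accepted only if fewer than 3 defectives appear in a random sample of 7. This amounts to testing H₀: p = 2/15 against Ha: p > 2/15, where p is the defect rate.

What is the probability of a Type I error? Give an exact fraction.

623128/11390625

The significance level is the probability, assuming p = 2/15, of seeing 3 or more defectives in 7 draws.
α = 1 − P(Y ≤ 2) = 1 − 10767497/11390625 = 623128/11390625.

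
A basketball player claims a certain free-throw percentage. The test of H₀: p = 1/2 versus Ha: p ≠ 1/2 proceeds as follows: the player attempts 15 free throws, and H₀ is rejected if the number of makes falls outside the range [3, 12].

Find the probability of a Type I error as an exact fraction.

The significance level is the null-hypothesis probability of the rejection region {≤2} ∪ {≥13}.
The two tails are symmetric, so α = 2·(1 + 15 + 105)/2^15 = 242/32768 = 121/16384.

121/16384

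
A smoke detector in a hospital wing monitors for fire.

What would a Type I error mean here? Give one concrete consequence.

With the conventional null hypothesis that there is no fire:
A Type I error is rejecting H₀ when H₀ is true.
Here that means sounding the alarm and evacuating the building when actually there is no fire.

A Type I error would mean concluding that there is a fire when in fact there is no fire. Consequence: the building is evacuated for a false alarm, disrupting work.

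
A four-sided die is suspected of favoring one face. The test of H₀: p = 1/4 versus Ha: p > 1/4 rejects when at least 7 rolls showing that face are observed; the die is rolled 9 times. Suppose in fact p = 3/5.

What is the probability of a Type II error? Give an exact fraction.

1500416/1953125

Under the alternative p = 3/5, Y ~ Binomial(9, 3/5); β is the probability the test does not reject, P(Y < 7).
Equivalently, β = 1 − P(Y ≥ 7) = 1500416/1953125.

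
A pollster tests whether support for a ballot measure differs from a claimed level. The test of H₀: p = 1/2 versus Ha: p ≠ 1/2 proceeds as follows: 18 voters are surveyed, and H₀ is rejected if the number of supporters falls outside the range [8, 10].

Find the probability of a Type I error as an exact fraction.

α = P(S ≤ 7 or S ≥ 11 | p = 1/2), S ~ Binomial(18, 1/2).
Each tail has probability (1 + 18 + 153 + 816 + 3060 + 8568 + 18564 + 31824)/262144; doubling gives α = 126008/262144 = 15751/32768.

15751/32768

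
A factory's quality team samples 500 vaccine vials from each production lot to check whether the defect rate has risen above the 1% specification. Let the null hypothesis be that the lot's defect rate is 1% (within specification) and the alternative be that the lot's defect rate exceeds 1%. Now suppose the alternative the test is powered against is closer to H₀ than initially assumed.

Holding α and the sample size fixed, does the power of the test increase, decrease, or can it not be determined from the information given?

When the true parameter is near the null value, the test has a harder time distinguishing Ha from H₀.
Since power = 1 − β and β increases, power decreases.

It decreases.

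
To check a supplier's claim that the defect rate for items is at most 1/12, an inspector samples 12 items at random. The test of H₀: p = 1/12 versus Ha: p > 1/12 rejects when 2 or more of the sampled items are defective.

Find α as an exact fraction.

2353932024203/8916100448256

α = P(reject H₀ | H₀ true) = P(K ≥ 2 | p = 1/12), K ~ Binomial(12, 1/12).
α = 1 − P(K ≤ 1) = 1 − 6562168424053/8916100448256 = 2353932024203/8916100448256.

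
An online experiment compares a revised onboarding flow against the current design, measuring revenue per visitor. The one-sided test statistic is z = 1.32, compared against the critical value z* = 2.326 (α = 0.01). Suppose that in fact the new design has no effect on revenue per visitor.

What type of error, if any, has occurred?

The conventional null hypothesis is that the new design has no effect on revenue per visitor.
Since z = 1.32 ≤ z* = 2.326, H₀ is not rejected.
H₀ is true (actually the new design has no effect on revenue per visitor).
The decision matches the true state — no error.

No error — this is a correct decision.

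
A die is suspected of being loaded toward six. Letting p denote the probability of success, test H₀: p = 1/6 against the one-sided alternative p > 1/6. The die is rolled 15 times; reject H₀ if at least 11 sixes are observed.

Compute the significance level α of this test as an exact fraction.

912701/470184984576

Under H₀, S ~ Binomial(15, 1/6), and α = P(S ≥ 11).
P(S ≥ 11) = Σ_{j=11}^{15} C(15,j)·(1/6)^j·(5/6)^{15-j} = 912701/470184984576.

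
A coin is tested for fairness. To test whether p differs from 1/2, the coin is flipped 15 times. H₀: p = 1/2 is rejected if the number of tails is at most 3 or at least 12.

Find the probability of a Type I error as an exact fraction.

The significance level is the null-hypothesis probability of the rejection region {≤3} ∪ {≥12}.
By symmetry, α = 2·P(K ≤ 3) = 2·(1 + 15 + 105 + 455)/32768 = 1152/32768 = 9/256.

9/256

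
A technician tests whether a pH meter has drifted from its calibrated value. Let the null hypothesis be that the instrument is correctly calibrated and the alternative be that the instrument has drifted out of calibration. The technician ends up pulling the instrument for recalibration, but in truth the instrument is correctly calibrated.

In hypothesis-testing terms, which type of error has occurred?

'Pulling the instrument for recalibration' corresponds to rejecting H₀.
H₀ was rejected but H₀ is true — a Type I error (false positive).

Type I error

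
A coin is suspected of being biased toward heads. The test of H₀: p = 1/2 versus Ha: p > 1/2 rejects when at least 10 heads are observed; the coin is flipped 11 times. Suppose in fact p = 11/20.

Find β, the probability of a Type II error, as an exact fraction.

20194688329389/20480000000000

β = P(fail to reject H₀ | Ha true) = P(S ≤ 9 | p = 11/20), S ~ Binomial(11, 11/20).
Summing C(11,j)·(11/20)^j·(9/20)^{11-j} for j = 0..9 gives 20194688329389/20480000000000.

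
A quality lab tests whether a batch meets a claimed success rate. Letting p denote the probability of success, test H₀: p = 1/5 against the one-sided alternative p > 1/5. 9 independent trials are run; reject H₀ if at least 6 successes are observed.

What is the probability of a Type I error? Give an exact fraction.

Under H₀, Y ~ Binomial(9, 1/5), and α = P(Y ≥ 6).
Adding the binomial terms for j = 6 through 9 with p = 1/5 yields 5989/1953125.

5989/1953125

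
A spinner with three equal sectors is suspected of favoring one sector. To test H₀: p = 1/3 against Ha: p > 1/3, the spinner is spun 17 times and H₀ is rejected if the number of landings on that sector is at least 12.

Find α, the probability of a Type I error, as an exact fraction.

The Type I error probability is α = P(Y ≥ 12) computed under H₀, where Y ~ Binomial(17, 1/3).
Adding the binomial terms for j = 12 through 17 with p = 1/3 yields 80705/43046721.

80705/43046721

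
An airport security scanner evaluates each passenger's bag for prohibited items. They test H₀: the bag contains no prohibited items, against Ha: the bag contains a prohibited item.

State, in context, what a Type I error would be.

A Type I error would mean concluding that the bag contains a prohibited item when in fact the bag contains no prohibited items.

A Type I error is rejecting H₀ when H₀ is true.
Here that means flagging the bag for a manual search when actually the bag contains no prohibited items.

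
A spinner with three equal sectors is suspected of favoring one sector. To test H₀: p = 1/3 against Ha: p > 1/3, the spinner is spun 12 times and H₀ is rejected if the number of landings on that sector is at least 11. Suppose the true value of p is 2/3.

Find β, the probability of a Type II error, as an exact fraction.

502769/531441

Under the alternative p = 2/3, S ~ Binomial(12, 2/3); β is the probability the test does not reject, P(S < 11).
Equivalently, β = 1 − P(S ≥ 11) = 502769/531441.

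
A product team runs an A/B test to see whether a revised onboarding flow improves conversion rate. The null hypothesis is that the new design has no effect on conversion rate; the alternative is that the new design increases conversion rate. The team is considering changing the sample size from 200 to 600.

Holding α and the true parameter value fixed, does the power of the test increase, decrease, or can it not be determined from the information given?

It increases.

Increasing n separates the H₀ and Ha sampling distributions, so under Ha fewer outcomes land in the acceptance region.
Since power = 1 − β and β decreases, power increases.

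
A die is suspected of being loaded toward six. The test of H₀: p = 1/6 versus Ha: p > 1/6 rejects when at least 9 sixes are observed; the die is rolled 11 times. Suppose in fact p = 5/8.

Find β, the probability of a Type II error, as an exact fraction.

β = P(fail to reject H₀ | Ha true) = P(X ≤ 8 | p = 5/8), X ~ Binomial(11, 5/8).
Summing C(11,j)·(5/8)^j·(3/8)^{11-j} for j = 0..8 gives 7252043967/8589934592.

7252043967/8589934592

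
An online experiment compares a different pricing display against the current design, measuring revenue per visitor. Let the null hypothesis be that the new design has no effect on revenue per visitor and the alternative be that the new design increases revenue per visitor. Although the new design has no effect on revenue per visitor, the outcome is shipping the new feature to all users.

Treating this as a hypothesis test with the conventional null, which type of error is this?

Type I error

'Shipping the new feature to all users' corresponds to rejecting H₀.
H₀ was rejected but H₀ is true — a Type I error (false positive).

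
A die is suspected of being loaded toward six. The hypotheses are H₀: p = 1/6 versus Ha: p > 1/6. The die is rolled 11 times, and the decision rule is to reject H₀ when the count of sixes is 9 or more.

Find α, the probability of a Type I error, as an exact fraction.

53/13436928

The Type I error probability is α = P(Y ≥ 9) computed under H₀, where Y ~ Binomial(11, 1/6).
Adding the binomial terms for j = 9 through 11 with p = 1/6 yields 53/13436928.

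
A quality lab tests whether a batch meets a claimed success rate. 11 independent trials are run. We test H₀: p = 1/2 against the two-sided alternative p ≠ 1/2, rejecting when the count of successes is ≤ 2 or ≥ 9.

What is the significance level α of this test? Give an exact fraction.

67/1024

Under H₀, K ~ Binomial(11, 1/2); α is the probability of landing in either tail, P(K ≤ 2) + P(K ≥ 9).
Each tail has probability (1 + 11 + 55)/2048; doubling gives α = 134/2048 = 67/1024.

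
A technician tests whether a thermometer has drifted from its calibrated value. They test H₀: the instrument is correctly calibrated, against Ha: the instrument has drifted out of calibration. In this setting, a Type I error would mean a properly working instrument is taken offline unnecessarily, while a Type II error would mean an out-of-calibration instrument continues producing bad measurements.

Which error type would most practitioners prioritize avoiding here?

Type II error

The Type II consequence (an out-of-calibration instrument continues producing bad measurements) is more severe than the Type I consequence (a properly working instrument is taken offline unnecessarily).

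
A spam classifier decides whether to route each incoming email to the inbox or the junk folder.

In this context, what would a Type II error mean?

With the conventional null hypothesis that the message is legitimate (not spam):
A Type II error is failing to reject H₀ when H₀ is false.
Here that means delivering the message to the inbox when actually the message is spam.

A Type II error would mean concluding that the message is legitimate (not spam) (or at least failing to establish that the message is spam) when in fact the message is spam.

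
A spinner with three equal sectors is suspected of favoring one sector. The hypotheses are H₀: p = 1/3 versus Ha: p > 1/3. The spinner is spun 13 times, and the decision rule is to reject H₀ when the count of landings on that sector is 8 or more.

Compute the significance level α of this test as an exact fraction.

Under H₀, Y ~ Binomial(13, 1/3), and α = P(Y ≥ 8).
P(Y ≥ 8) = Σ_{j=8}^{13} C(13,j)·(1/3)^j·(2/3)^{13-j} = 6139/177147.

6139/177147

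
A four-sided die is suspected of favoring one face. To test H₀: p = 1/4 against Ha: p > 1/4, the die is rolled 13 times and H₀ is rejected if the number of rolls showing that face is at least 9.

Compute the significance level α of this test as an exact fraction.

66379/67108864

α = P(reject H₀ | H₀ true) = P(X ≥ 9 | p = 1/4), with X ~ Binomial(13, 1/4).
Summing C(13,j)(1/4)^j(3/4)^{13−j} for j = 9,…,13 gives 66379/67108864.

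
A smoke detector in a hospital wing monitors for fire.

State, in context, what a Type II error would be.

With the conventional null hypothesis that there is no fire:
A Type II error is failing to reject H₀ when H₀ is false.
Here that means remaining silent when actually there is a fire.

A Type II error would mean concluding that there is no fire (or at least failing to establish that there is a fire) when in fact there is a fire.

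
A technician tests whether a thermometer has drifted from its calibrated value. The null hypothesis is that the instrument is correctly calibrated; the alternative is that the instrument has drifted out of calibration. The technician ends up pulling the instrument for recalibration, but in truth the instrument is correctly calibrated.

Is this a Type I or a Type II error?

Type I error

'Pulling the instrument for recalibration' corresponds to rejecting H₀.
H₀ was rejected but H₀ is true — a Type I error (false positive).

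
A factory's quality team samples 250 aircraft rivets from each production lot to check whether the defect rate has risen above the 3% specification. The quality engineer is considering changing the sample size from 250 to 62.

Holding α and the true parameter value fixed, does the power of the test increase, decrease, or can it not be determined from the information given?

It decreases.

Reducing n widens both sampling distributions, so the test has less ability to distinguish Ha from H₀.
Since power = 1 − β and β increases, power decreases.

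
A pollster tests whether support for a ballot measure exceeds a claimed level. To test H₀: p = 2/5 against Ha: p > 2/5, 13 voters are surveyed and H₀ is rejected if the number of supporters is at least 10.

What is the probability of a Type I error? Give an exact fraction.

1902592/244140625

α = P(reject H₀ | H₀ true) = P(X ≥ 10 | p = 2/5), with X ~ Binomial(13, 2/5).
Adding the binomial terms for j = 10 through 13 with p = 2/5 yields 1902592/244140625.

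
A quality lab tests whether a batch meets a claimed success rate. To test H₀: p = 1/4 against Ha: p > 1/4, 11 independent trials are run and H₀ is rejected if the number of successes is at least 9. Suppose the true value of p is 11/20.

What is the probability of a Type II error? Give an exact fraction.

A Type II error is failing to reject when Ha holds: with p = 11/20, β = P(K ≤ 8).
Equivalently, β = 1 − P(K ≥ 9) = 38288445266097/40960000000000.

38288445266097/40960000000000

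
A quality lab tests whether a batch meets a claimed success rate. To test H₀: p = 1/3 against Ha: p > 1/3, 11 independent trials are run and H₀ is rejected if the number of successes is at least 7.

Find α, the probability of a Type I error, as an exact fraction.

The Type I error probability is α = P(Y ≥ 7) computed under H₀, where Y ~ Binomial(11, 1/3).
Adding the binomial terms for j = 7 through 11 with p = 1/3 yields 2281/59049.

2281/59049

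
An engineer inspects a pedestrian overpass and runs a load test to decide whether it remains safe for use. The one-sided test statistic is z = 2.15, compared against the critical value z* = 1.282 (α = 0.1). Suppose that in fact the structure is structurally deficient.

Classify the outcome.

No error — this is a correct decision.

The conventional null hypothesis is that the structure meets the required load capacity (safe).
Since z = 2.15 > z* = 1.282, H₀ is rejected.
H₀ is false (actually the structure is structurally deficient).
The decision matches the true state — no error.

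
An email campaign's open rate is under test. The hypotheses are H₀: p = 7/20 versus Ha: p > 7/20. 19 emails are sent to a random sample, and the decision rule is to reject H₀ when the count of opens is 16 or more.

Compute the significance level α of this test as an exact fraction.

α = P(reject H₀ | H₀ true) = P(S ≥ 16 | p = 7/20), with S ~ Binomial(19, 7/20).
Adding the binomial terms for j = 16 through 19 with p = 7/20 yields 4867859971043445677/327680000000000000000000.

4867859971043445677/327680000000000000000000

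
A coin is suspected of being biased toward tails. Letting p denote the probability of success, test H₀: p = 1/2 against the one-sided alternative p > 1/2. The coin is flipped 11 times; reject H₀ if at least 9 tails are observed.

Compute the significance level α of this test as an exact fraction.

67/2048

Under H₀, S ~ Binomial(11, 1/2), and α = P(S ≥ 9).
That's C(11,9) + C(11,10) + C(11,11) over 2^11, i.e. (55 + 11 + 1)/2048 = 67/2048.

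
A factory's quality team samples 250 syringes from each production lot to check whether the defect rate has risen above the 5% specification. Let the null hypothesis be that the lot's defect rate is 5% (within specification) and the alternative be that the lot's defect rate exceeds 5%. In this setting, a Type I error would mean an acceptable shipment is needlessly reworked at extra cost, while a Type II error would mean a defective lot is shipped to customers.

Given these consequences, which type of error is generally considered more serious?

The Type II consequence (a defective lot is shipped to customers) is more severe than the Type I consequence (an acceptable shipment is needlessly reworked at extra cost).

Type II error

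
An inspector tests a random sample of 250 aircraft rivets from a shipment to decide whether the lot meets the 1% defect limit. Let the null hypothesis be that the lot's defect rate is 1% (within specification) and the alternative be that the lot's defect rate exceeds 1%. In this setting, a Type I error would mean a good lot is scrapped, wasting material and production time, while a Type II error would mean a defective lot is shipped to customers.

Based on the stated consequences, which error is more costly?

The Type II consequence (a defective lot is shipped to customers) is more severe than the Type I consequence (a good lot is scrapped, wasting material and production time).

Type II error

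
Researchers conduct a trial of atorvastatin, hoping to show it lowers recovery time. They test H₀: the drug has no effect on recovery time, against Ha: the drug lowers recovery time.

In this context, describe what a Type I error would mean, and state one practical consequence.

A Type I error would mean concluding that the drug lowers recovery time when in fact the drug has no effect on recovery time. Consequence: an ineffective drug is approved and marketed, exposing patients to side effects with no benefit.

A Type I error is rejecting H₀ when H₀ is true.
Here that means concluding that the drug is effective when actually the drug has no effect on recovery time.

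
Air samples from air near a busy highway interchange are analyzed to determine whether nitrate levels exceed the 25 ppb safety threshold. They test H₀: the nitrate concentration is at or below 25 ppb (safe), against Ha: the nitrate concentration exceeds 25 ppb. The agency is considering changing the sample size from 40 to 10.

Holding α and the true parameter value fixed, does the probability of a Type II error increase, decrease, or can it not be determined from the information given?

Reducing n widens both sampling distributions, so the test has less ability to distinguish Ha from H₀.

It increases.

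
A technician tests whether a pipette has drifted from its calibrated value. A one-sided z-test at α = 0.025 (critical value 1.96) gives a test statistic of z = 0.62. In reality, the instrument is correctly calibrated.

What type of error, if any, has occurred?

The conventional null hypothesis is that the instrument is correctly calibrated.
Since z = 0.62 ≤ z* = 1.96, H₀ is not rejected.
H₀ is true (actually the instrument is correctly calibrated).
The decision matches the true state — no error.

No error — this is a correct decision.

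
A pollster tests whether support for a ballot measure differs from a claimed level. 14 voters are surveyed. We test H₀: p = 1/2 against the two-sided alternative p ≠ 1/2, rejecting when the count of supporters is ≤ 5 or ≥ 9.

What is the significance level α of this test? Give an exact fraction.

α = P(S ≤ 5 or S ≥ 9 | p = 1/2), S ~ Binomial(14, 1/2).
By symmetry, α = 2·P(S ≤ 5) = 2·(1 + 14 + 91 + 364 + 1001 + 2002)/16384 = 6946/16384 = 3473/8192.

3473/8192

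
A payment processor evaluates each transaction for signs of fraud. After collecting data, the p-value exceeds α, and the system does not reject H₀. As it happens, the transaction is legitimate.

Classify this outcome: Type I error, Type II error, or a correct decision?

The conventional null hypothesis here is that the transaction is legitimate.
The test retained a true H₀ — the decision matches the true state.

Neither — the decision is correct.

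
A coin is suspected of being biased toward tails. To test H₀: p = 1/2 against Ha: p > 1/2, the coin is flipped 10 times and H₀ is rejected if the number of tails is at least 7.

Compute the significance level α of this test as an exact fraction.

Under H₀, Y ~ Binomial(10, 1/2), and α = P(Y ≥ 7).
That's C(10,7) + C(10,8) + C(10,9) + C(10,10) over 2^10, i.e. (120 + 45 + 10 + 1)/1024 = 176/1024 = 11/64.

11/64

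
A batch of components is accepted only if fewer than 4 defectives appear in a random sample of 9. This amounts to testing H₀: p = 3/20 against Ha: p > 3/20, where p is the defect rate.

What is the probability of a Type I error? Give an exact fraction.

4343234013/128000000000

α = P(reject H₀ | H₀ true) = P(X ≥ 4 | p = 3/20), X ~ Binomial(9, 3/20).
Computing the lower-tail complement: 1 − 123656765987/128000000000 = 4343234013/128000000000.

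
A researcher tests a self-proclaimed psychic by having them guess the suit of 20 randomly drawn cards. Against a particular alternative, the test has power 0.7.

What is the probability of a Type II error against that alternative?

Power = 1 − β, so β = 1 − 0.7 = 0.3.

0.3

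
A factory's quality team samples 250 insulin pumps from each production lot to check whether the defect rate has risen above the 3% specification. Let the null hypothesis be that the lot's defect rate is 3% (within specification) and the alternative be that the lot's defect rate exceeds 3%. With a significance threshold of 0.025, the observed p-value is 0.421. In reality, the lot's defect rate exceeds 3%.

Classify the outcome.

Since p = 0.421 ≥ α = 0.025, H₀ is not rejected.
H₀ is false (actually the lot's defect rate exceeds 3%).
Failing to reject a false H₀ is a Type II error.

Type II error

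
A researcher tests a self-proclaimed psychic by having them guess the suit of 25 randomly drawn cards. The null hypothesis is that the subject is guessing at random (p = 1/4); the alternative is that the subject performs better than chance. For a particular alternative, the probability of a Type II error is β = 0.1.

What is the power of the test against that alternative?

Power = 1 − β = 1 − 0.1 = 0.9.

0.9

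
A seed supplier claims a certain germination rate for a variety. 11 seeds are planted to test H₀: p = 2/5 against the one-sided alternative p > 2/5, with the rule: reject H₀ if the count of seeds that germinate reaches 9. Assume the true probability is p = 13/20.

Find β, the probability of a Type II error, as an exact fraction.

Under the alternative p = 13/20, S ~ Binomial(11, 13/20); β is the probability the test does not reject, P(S < 9).
Adding the binomial probabilities P(S=0)+…+P(S=8) at p = 13/20 gives 32762721984671/40960000000000.

32762721984671/40960000000000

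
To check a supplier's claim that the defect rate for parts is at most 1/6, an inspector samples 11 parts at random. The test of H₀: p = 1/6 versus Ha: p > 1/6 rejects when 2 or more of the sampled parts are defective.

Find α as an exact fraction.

12909191/22674816

Under H₀, X ~ Binomial(11, 1/6); the Type I error rate is P(X ≥ 2).
α = 1 − P(X ≤ 1) = 1 − 9765625/22674816 = 12909191/22674816.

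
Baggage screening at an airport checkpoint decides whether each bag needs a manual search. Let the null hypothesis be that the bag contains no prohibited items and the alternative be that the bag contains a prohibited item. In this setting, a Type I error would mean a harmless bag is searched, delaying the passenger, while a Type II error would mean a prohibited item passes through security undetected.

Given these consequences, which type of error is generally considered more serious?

Type II error

The Type II consequence (a prohibited item passes through security undetected) is more severe than the Type I consequence (a harmless bag is searched, delaying the passenger).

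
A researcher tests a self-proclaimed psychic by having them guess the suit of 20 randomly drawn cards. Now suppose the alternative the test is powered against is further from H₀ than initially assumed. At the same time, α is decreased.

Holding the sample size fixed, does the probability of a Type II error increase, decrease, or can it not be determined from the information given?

The first change alone would make β decrease; the second alone would make β increase. Which effect dominates depends on the magnitudes, which are not given.

Cannot be determined from the information given.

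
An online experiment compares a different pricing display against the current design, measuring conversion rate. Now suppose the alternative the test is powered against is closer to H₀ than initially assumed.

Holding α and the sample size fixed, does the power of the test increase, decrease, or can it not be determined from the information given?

It decreases.

A smaller true effect puts the Ha sampling distribution closer to H₀, so more of it falls in the non-rejection region.
Since power = 1 − β and β increases, power decreases.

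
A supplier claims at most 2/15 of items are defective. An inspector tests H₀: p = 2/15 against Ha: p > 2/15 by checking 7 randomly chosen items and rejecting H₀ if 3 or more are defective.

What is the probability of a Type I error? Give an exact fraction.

623128/11390625

The significance level is the probability, assuming p = 2/15, of seeing 3 or more defectives in 7 draws.
α = 1 − P(Y ≤ 2) = 1 − 10767497/11390625 = 623128/11390625.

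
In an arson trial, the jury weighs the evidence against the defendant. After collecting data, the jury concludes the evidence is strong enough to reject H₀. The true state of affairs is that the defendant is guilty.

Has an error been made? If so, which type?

The conventional null hypothesis here is that the defendant is innocent.
The test rejected a false H₀ — the decision matches the true state.

No error — this is a correct decision.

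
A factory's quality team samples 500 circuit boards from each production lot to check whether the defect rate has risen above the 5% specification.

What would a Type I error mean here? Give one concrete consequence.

A Type I error would mean concluding that the lot's defect rate exceeds 5% when in fact the lot's defect rate is 5% (within specification). Consequence: an acceptable shipment is needlessly reworked at extra cost.

With the conventional null hypothesis that the lot's defect rate is 5% (within specification):
A Type I error is rejecting H₀ when H₀ is true.
Here that means rejecting the lot and scrapping or reworking it when actually the lot's defect rate is 5% (within specification).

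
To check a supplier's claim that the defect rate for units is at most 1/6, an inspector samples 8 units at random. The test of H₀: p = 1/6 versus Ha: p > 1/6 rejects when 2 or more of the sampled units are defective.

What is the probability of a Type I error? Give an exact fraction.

663991/1679616

Under H₀, K ~ Binomial(8, 1/6); the Type I error rate is P(K ≥ 2).
Via the complement, α = 1 − Σ_{j=0}^{1} C(8,j)(1/6)^j(5/6)^{8-j} = 663991/1679616.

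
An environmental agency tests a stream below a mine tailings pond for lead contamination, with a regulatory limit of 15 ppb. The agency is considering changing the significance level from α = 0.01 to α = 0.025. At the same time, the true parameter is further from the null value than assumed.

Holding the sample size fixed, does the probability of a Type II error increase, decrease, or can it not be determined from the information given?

A larger α widens the rejection region, so when the alternative is true more outcomes lead to rejection — failing to reject becomes less likely. A bigger departure from H₀ is easier for the test to detect, so it fails to reject less often. Both changes push β in the same direction.

It decreases.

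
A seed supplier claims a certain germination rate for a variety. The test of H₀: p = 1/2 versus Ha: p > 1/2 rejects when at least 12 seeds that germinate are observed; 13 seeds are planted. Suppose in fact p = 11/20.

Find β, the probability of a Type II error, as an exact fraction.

β = P(fail to reject H₀ | Ha true) = P(S ≤ 11 | p = 11/20), S ~ Binomial(13, 11/20).
Adding the binomial probabilities P(S=0)+…+P(S=11) at p = 11/20 gives 636861571623279/640000000000000.

636861571623279/640000000000000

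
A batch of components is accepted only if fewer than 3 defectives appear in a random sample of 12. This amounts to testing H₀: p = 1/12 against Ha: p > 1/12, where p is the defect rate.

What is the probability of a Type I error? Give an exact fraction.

α = P(reject H₀ | H₀ true) = P(Y ≥ 3 | p = 1/12), Y ~ Binomial(12, 1/12).
Via the complement, α = 1 − Σ_{j=0}^{2} C(12,j)(1/12)^j(11/12)^{12-j} = 642062000537/8916100448256.

642062000537/8916100448256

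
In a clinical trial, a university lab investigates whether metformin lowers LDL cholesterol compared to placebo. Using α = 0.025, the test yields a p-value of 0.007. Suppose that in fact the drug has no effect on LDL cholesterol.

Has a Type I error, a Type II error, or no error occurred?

Type I error

The conventional null hypothesis is that the drug has no effect on LDL cholesterol.
Since p = 0.007 < α = 0.025, H₀ is rejected.
H₀ is true (actually the drug has no effect on LDL cholesterol).
Rejecting a true H₀ is a Type I error.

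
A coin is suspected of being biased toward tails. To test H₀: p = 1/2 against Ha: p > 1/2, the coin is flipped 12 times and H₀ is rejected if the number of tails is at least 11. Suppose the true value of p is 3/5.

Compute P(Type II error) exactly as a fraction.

β = P(fail to reject H₀ | Ha true) = P(K ≤ 10 | p = 3/5), K ~ Binomial(12, 3/5).
Adding the binomial probabilities P(K=0)+…+P(K=10) at p = 3/5 gives 239357656/244140625.

239357656/244140625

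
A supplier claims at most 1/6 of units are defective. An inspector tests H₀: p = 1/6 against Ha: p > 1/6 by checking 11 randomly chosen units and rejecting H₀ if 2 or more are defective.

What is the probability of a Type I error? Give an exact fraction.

Under H₀, X ~ Binomial(11, 1/6); the Type I error rate is P(X ≥ 2).
Via the complement, α = 1 − Σ_{j=0}^{1} C(11,j)(1/6)^j(5/6)^{11-j} = 12909191/22674816.

12909191/22674816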